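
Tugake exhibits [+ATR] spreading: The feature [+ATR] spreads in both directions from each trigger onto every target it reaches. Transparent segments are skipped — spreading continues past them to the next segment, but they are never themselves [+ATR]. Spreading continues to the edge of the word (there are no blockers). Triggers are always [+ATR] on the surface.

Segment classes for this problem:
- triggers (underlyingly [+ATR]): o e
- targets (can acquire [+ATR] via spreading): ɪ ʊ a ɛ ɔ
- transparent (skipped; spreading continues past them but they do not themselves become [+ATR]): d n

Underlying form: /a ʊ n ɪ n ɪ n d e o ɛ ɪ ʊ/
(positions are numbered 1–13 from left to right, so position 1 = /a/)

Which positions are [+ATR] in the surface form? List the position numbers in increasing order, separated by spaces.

From /e/ at 9 rightward: 10 /o/ is itself a trigger — this domain ends here.
From /e/ at 9 leftward: 8 /d/ transparent; 7 /n/ transparent; 6 /ɪ/ → [+ATR]; 5 /n/ transparent; 4 /ɪ/ → [+ATR]; 3 /n/ transparent; 2 /ʊ/ → [+ATR]; 1 /a/ → [+ATR]; word edge.
From /o/ at 10 rightward: 11 /ɛ/ → [+ATR]; 12 /ɪ/ → [+ATR]; 13 /ʊ/ → [+ATR]; word edge.
From /o/ at 10 leftward: 9 /e/ is itself a trigger — this domain ends here.

1 2 4 6 9 10 11 12 13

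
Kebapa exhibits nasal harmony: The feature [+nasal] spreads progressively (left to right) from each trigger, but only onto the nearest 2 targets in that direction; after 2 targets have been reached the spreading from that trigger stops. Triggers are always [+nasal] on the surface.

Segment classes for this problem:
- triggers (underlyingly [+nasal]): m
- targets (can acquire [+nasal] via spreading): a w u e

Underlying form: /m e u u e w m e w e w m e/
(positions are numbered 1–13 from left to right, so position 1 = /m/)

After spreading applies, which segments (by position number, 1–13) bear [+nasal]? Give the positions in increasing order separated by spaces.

1 2 3 7 8 9 12 13

From /m/ at 1 rightward: 2 /e/ → [+nasal]; 3 /u/ → [+nasal]; bound reached.
From /m/ at 7 rightward: 8 /e/ → [+nasal]; 9 /w/ → [+nasal]; bound reached.
From /m/ at 12 rightward: 13 /e/ → [+nasal]; word edge.
Targets with no active source: positions 4 5 6 10 11 stay [-nasal].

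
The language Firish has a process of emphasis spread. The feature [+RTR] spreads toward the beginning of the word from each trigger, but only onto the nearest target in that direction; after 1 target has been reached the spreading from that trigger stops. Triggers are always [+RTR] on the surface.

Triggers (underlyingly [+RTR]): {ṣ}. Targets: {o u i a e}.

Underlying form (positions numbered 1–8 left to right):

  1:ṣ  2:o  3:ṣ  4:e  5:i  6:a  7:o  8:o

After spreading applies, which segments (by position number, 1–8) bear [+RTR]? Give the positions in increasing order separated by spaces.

1 2 3

From /ṣ/ at 1 leftward: word edge.
From /ṣ/ at 3 leftward: 2 /o/ → [+RTR]; bound reached.
Targets with no active source: positions 4 5 6 7 8 stay [-emphatic].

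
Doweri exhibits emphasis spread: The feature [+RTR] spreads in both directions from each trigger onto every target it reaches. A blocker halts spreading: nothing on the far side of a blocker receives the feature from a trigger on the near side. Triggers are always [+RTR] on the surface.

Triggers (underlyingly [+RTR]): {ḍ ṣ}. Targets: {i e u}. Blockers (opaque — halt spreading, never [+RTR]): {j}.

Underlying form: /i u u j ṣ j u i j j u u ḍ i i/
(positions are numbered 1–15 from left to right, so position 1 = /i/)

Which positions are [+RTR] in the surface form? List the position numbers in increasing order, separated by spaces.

5 11 12 13 14 15

From /ṣ/ at 5 rightward: 6 /j/ blocks.
From /ṣ/ at 5 leftward: 4 /j/ blocks.
From /ḍ/ at 13 rightward: 14 /i/ → [+RTR]; 15 /i/ → [+RTR]; word edge.
From /ḍ/ at 13 leftward: 12 /u/ → [+RTR]; 11 /u/ → [+RTR]; 10 /j/ blocks.
Targets with no active source: positions 1 2 3 7 8 stay [-emphatic].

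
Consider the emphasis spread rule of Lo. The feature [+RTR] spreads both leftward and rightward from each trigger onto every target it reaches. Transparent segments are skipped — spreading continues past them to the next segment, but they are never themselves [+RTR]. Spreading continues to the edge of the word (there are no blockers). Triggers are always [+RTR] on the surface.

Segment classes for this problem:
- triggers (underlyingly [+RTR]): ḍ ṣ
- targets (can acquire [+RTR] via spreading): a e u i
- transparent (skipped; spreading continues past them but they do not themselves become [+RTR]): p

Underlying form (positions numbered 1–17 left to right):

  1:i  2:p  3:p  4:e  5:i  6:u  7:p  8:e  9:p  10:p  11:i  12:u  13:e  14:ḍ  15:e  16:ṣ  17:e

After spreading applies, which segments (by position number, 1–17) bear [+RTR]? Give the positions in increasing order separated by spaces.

From /ḍ/ at 14 rightward: 15 /e/ → [+RTR]; 16 /ṣ/ is itself a trigger — this domain ends here.
From /ḍ/ at 14 leftward: 13 /e/ → [+RTR]; 12 /u/ → [+RTR]; 11 /i/ → [+RTR]; 10 /p/ transparent; 9 /p/ transparent; 8 /e/ → [+RTR]; 7 /p/ transparent; 6 /u/ → [+RTR]; 5 /i/ → [+RTR]; 4 /e/ → [+RTR]; 3 /p/ transparent; 2 /p/ transparent; 1 /i/ → [+RTR]; word edge.
From /ṣ/ at 16 rightward: 17 /e/ → [+RTR]; word edge.
From /ṣ/ at 16 leftward: 15 /e/ → [+RTR]; 14 /ḍ/ is itself a trigger — this domain ends here.

1 4 5 6 8 11 12 13 14 15 16 17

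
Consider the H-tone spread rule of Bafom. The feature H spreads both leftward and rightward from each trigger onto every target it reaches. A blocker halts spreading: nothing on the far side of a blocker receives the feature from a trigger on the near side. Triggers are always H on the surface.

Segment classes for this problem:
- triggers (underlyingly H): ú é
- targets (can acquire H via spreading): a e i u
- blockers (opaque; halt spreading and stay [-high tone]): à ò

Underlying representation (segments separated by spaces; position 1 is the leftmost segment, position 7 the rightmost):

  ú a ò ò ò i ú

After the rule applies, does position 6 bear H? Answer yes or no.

From /ú/ at 1 rightward: 2 /a/ → H; 3 /ò/ blocks.
From /ú/ at 1 leftward: word edge.
From /ú/ at 7 rightward: word edge.
From /ú/ at 7 leftward: 6 /i/ → H; 5 /ò/ blocks.
H positions on the surface: 1 2 6 7.

yes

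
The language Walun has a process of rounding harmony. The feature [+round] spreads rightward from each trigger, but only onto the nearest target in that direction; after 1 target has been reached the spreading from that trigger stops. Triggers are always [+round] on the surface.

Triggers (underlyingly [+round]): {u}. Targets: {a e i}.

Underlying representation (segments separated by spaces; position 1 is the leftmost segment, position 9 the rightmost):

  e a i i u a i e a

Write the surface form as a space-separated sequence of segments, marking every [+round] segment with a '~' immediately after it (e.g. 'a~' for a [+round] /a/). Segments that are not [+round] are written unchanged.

From /u/ at 5 rightward: 6 /a/ → [+round]; bound reached.
Targets with no active source: positions 1 2 3 4 7 8 9 stay [-round].
[+round] positions on the surface: 5 6.

e a i i u~ a~ i e a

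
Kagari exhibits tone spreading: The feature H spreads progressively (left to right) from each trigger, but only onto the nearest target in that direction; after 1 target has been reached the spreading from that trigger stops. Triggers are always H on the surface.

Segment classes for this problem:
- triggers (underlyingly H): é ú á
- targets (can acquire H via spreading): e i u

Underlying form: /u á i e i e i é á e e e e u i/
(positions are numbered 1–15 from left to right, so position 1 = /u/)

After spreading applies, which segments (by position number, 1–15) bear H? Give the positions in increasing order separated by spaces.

2 3 8 9 10

From /á/ at 2 rightward: 3 /i/ → H; bound reached.
From /é/ at 8 rightward: 9 /á/ is itself a trigger — this domain ends here.
From /á/ at 9 rightward: 10 /e/ → H; bound reached.
Targets with no active source: positions 1 4 5 6 7 11 12 13 14 15 stay [-high tone].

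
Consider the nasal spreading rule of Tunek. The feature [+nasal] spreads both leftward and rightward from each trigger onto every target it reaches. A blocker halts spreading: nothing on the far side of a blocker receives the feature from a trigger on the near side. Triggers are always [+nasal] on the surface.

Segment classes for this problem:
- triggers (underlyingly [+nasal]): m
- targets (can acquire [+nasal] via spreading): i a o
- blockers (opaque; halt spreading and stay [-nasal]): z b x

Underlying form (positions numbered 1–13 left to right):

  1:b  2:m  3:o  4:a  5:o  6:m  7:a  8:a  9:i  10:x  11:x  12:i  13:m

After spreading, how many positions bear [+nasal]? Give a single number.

10

From /m/ at 2 rightward: 3 /o/ → [+nasal]; 4 /a/ → [+nasal]; 5 /o/ → [+nasal]; 6 /m/ is itself a trigger — this domain ends here.
From /m/ at 2 leftward: 1 /b/ blocks.
From /m/ at 6 rightward: 7 /a/ → [+nasal]; 8 /a/ → [+nasal]; 9 /i/ → [+nasal]; 10 /x/ blocks.
From /m/ at 6 leftward: 5 /o/ → [+nasal]; 4 /a/ → [+nasal]; 3 /o/ → [+nasal]; 2 /m/ is itself a trigger — this domain ends here.
From /m/ at 13 rightward: word edge.
From /m/ at 13 leftward: 12 /i/ → [+nasal]; 11 /x/ blocks.
[+nasal] positions on the surface: 2 3 4 5 6 7 8 9 12 13.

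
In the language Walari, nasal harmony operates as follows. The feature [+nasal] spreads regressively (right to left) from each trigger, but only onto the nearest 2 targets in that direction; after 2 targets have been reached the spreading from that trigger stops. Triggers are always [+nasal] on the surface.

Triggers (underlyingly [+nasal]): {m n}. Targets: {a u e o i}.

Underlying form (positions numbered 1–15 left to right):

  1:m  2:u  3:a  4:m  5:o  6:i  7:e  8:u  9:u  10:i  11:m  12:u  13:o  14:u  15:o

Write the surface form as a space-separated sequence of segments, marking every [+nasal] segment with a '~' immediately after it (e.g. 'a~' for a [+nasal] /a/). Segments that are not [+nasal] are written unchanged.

From /m/ at 1 leftward: word edge.
From /m/ at 4 leftward: 3 /a/ → [+nasal]; 2 /u/ → [+nasal]; bound reached.
From /m/ at 11 leftward: 10 /i/ → [+nasal]; 9 /u/ → [+nasal]; bound reached.
Targets with no active source: positions 5 6 7 8 12 13 14 15 stay [-nasal].
[+nasal] positions on the surface: 1 2 3 4 9 10 11.

m~ u~ a~ m~ o i e u u~ i~ m~ u o u o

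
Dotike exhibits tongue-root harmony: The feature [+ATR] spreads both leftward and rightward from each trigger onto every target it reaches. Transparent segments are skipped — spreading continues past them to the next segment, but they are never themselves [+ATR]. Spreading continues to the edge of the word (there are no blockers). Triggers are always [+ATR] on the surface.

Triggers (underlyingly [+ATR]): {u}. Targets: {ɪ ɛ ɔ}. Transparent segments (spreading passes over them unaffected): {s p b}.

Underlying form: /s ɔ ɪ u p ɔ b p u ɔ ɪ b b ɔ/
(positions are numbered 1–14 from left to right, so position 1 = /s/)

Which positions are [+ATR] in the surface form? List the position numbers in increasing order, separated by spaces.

From /u/ at 4 rightward: 5 /p/ transparent; 6 /ɔ/ → [+ATR]; 7 /b/ transparent; 8 /p/ transparent; 9 /u/ is itself a trigger — this domain ends here.
From /u/ at 4 leftward: 3 /ɪ/ → [+ATR]; 2 /ɔ/ → [+ATR]; 1 /s/ transparent; word edge.
From /u/ at 9 rightward: 10 /ɔ/ → [+ATR]; 11 /ɪ/ → [+ATR]; 12 /b/ transparent; 13 /b/ transparent; 14 /ɔ/ → [+ATR]; word edge.
From /u/ at 9 leftward: 8 /p/ transparent; 7 /b/ transparent; 6 /ɔ/ → [+ATR]; 5 /p/ transparent; 4 /u/ is itself a trigger — this domain ends here.

2 3 4 6 9 10 11 14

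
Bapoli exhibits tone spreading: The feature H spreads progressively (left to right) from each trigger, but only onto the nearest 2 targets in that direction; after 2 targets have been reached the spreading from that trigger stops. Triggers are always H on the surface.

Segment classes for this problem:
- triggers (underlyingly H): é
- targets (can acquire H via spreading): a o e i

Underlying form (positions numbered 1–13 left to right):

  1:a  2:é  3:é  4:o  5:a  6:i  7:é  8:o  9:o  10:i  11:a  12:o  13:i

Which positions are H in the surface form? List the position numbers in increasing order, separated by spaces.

2 3 4 5 7 8 9

From /é/ at 2 rightward: 3 /é/ is itself a trigger — this domain ends here.
From /é/ at 3 rightward: 4 /o/ → H; 5 /a/ → H; bound reached.
From /é/ at 7 rightward: 8 /o/ → H; 9 /o/ → H; bound reached.
Targets with no active source: positions 1 6 10 11 12 13 stay [-high tone].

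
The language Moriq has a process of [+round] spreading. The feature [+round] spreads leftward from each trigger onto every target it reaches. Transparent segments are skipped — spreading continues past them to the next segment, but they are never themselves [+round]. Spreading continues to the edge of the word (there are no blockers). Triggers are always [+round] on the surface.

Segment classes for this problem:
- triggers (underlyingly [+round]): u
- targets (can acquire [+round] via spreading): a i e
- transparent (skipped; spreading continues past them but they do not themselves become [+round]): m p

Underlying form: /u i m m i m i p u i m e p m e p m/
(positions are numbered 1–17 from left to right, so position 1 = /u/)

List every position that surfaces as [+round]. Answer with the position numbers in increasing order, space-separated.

1 2 5 7 9

From /u/ at 1 leftward: word edge.
From /u/ at 9 leftward: 8 /p/ transparent; 7 /i/ → [+round]; 6 /m/ transparent; 5 /i/ → [+round]; 4 /m/ transparent; 3 /m/ transparent; 2 /i/ → [+round]; 1 /u/ is itself a trigger — this domain ends here.
Targets with no active source: positions 10 12 15 stay [-round].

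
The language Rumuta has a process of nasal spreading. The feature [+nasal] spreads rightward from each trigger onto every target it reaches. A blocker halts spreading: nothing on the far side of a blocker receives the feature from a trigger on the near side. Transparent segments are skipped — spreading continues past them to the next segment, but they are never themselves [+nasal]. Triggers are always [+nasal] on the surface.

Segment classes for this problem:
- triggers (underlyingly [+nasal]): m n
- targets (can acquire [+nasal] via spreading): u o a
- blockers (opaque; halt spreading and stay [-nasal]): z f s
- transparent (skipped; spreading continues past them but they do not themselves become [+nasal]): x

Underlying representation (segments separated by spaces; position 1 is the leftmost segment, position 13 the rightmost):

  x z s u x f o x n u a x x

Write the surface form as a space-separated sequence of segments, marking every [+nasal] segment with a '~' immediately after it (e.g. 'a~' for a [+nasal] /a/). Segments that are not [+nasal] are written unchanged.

x z s u x f o x n~ u~ a~ x x

From /n/ at 9 rightward: 10 /u/ → [+nasal]; 11 /a/ → [+nasal]; 12 /x/ transparent; 13 /x/ transparent; word edge.
Targets with no active source: positions 4 7 stay [-nasal].
[+nasal] positions on the surface: 9 10 11.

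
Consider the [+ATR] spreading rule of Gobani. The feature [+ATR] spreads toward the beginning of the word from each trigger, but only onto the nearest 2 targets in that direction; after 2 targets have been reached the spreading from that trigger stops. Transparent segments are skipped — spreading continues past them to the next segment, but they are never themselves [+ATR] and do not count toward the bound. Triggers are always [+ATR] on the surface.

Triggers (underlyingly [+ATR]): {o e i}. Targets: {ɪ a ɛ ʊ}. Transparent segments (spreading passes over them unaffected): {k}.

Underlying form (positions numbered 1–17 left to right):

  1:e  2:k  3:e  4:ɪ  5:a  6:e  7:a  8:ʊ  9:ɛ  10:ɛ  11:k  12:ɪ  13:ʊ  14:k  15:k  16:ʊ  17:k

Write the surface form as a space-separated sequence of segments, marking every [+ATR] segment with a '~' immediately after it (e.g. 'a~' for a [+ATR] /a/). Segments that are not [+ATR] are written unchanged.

From /e/ at 1 leftward: word edge.
From /e/ at 3 leftward: 2 /k/ transparent; 1 /e/ is itself a trigger — this domain ends here.
From /e/ at 6 leftward: 5 /a/ → [+ATR]; 4 /ɪ/ → [+ATR]; bound reached.
Targets with no active source: positions 7 8 9 10 12 13 16 stay [-ATR].
[+ATR] positions on the surface: 1 3 4 5 6.

e~ k e~ ɪ~ a~ e~ a ʊ ɛ ɛ k ɪ ʊ k k ʊ k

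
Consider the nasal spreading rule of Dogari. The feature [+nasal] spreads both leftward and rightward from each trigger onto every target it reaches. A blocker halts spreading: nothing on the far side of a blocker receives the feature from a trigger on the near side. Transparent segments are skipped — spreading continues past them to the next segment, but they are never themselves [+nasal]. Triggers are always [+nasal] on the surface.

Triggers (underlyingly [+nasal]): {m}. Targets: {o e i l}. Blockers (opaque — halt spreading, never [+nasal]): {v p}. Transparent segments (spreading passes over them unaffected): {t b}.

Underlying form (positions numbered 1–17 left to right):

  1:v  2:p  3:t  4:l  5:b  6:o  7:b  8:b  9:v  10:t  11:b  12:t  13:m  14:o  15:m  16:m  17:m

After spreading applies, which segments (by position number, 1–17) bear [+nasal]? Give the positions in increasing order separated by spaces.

13 14 15 16 17

From /m/ at 13 rightward: 14 /o/ → [+nasal]; 15 /m/ is itself a trigger — this domain ends here.
From /m/ at 13 leftward: 12 /t/ transparent; 11 /b/ transparent; 10 /t/ transparent; 9 /v/ blocks.
From /m/ at 15 rightward: 16 /m/ is itself a trigger — this domain ends here.
From /m/ at 15 leftward: 14 /o/ → [+nasal]; 13 /m/ is itself a trigger — this domain ends here.
From /m/ at 16 rightward: 17 /m/ is itself a trigger — this domain ends here.
From /m/ at 16 leftward: 15 /m/ is itself a trigger — this domain ends here.
From /m/ at 17 rightward: word edge.
From /m/ at 17 leftward: 16 /m/ is itself a trigger — this domain ends here.
Targets with no active source: positions 4 6 stay [-nasal].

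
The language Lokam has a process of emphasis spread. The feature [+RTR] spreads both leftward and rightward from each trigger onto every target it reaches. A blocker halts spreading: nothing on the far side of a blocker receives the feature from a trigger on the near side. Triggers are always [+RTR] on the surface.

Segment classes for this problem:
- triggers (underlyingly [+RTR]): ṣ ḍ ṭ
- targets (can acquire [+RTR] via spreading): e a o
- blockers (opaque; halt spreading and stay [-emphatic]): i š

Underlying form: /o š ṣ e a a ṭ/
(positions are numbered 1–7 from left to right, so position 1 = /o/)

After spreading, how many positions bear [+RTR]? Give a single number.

From /ṣ/ at 3 rightward: 4 /e/ → [+RTR]; 5 /a/ → [+RTR]; 6 /a/ → [+RTR]; 7 /ṭ/ is itself a trigger — this domain ends here.
From /ṣ/ at 3 leftward: 2 /š/ blocks.
From /ṭ/ at 7 rightward: word edge.
From /ṭ/ at 7 leftward: 6 /a/ → [+RTR]; 5 /a/ → [+RTR]; 4 /e/ → [+RTR]; 3 /ṣ/ is itself a trigger — this domain ends here.
Target with no active source: position 1 stays [-emphatic].
[+RTR] positions on the surface: 3 4 5 6 7.

5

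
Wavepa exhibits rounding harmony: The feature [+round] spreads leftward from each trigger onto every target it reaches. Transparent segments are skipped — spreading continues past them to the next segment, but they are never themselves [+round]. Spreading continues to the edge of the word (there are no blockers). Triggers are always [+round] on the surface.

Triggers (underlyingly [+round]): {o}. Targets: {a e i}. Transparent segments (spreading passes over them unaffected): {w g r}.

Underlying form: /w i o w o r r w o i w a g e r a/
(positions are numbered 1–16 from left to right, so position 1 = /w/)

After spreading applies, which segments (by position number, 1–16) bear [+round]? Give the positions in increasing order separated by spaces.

From /o/ at 3 leftward: 2 /i/ → [+round]; 1 /w/ transparent; word edge.
From /o/ at 5 leftward: 4 /w/ transparent; 3 /o/ is itself a trigger — this domain ends here.
From /o/ at 9 leftward: 8 /w/ transparent; 7 /r/ transparent; 6 /r/ transparent; 5 /o/ is itself a trigger — this domain ends here.
Targets with no active source: positions 10 12 14 16 stay [-round].

2 3 5 9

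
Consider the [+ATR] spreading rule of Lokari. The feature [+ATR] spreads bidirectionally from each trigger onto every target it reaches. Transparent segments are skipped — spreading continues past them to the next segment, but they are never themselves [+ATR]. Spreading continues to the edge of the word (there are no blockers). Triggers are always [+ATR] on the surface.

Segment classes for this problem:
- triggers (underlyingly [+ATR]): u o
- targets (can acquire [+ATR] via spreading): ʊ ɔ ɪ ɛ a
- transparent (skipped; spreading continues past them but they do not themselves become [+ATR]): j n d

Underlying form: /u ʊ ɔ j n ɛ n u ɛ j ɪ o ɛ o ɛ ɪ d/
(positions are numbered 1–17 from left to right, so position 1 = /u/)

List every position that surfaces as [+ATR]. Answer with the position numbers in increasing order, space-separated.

1 2 3 6 8 9 11 12 13 14 15 16

From /u/ at 1 rightward: 2 /ʊ/ → [+ATR]; 3 /ɔ/ → [+ATR]; 4 /j/ transparent; 5 /n/ transparent; 6 /ɛ/ → [+ATR]; 7 /n/ transparent; 8 /u/ is itself a trigger — this domain ends here.
From /u/ at 1 leftward: word edge.
From /u/ at 8 rightward: 9 /ɛ/ → [+ATR]; 10 /j/ transparent; 11 /ɪ/ → [+ATR]; 12 /o/ is itself a trigger — this domain ends here.
From /u/ at 8 leftward: 7 /n/ transparent; 6 /ɛ/ → [+ATR]; 5 /n/ transparent; 4 /j/ transparent; 3 /ɔ/ → [+ATR]; 2 /ʊ/ → [+ATR]; 1 /u/ is itself a trigger — this domain ends here.
From /o/ at 12 rightward: 13 /ɛ/ → [+ATR]; 14 /o/ is itself a trigger — this domain ends here.
From /o/ at 12 leftward: 11 /ɪ/ → [+ATR]; 10 /j/ transparent; 9 /ɛ/ → [+ATR]; 8 /u/ is itself a trigger — this domain ends here.
From /o/ at 14 rightward: 15 /ɛ/ → [+ATR]; 16 /ɪ/ → [+ATR]; 17 /d/ transparent; word edge.
From /o/ at 14 leftward: 13 /ɛ/ → [+ATR]; 12 /o/ is itself a trigger — this domain ends here.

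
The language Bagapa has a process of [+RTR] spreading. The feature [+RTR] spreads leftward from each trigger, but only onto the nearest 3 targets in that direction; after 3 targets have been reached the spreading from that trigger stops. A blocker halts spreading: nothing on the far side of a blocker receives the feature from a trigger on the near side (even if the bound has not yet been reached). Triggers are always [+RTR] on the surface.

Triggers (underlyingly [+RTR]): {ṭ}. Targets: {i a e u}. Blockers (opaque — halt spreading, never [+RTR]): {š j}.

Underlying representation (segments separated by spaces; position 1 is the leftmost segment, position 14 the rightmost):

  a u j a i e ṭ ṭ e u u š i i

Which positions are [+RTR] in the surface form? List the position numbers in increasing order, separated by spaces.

4 5 6 7 8

From /ṭ/ at 7 leftward: 6 /e/ → [+RTR]; 5 /i/ → [+RTR]; 4 /a/ → [+RTR]; bound reached.
From /ṭ/ at 8 leftward: 7 /ṭ/ is itself a trigger — this domain ends here.
Targets with no active source: positions 1 2 9 10 11 13 14 stay [-emphatic].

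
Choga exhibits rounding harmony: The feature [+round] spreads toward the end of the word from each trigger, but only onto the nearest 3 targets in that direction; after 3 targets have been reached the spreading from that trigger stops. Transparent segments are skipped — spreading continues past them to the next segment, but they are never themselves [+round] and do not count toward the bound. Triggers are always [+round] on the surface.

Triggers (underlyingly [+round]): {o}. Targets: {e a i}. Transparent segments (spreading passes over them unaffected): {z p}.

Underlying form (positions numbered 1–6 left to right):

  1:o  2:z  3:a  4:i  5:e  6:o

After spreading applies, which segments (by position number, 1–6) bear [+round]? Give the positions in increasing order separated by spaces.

From /o/ at 1 rightward: 2 /z/ transparent; 3 /a/ → [+round]; 4 /i/ → [+round]; 5 /e/ → [+round]; bound reached.
From /o/ at 6 rightward: word edge.

1 3 4 5 6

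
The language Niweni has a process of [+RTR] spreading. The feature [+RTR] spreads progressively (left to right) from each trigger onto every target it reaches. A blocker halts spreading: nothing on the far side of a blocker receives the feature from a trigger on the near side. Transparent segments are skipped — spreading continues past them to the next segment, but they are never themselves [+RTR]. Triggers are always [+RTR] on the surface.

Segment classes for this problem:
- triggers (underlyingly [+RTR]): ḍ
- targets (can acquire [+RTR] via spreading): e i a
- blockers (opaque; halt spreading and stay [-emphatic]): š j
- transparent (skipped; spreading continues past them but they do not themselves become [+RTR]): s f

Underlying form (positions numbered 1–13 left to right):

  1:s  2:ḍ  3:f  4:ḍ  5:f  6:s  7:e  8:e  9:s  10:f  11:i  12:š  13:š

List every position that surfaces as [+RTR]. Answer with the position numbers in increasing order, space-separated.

From /ḍ/ at 2 rightward: 3 /f/ transparent; 4 /ḍ/ is itself a trigger — this domain ends here.
From /ḍ/ at 4 rightward: 5 /f/ transparent; 6 /s/ transparent; 7 /e/ → [+RTR]; 8 /e/ → [+RTR]; 9 /s/ transparent; 10 /f/ transparent; 11 /i/ → [+RTR]; 12 /š/ blocks.

2 4 7 8 11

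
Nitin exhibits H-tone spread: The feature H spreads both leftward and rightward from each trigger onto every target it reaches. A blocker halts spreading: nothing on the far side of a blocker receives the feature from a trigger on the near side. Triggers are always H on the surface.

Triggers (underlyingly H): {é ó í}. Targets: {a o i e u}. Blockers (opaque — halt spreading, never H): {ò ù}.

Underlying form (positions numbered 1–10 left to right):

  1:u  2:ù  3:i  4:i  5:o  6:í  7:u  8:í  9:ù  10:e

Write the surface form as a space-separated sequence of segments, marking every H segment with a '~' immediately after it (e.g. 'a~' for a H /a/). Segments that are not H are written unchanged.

u ù i~ i~ o~ í~ u~ í~ ù e

From /í/ at 6 rightward: 7 /u/ → H; 8 /í/ is itself a trigger — this domain ends here.
From /í/ at 6 leftward: 5 /o/ → H; 4 /i/ → H; 3 /i/ → H; 2 /ù/ blocks.
From /í/ at 8 rightward: 9 /ù/ blocks.
From /í/ at 8 leftward: 7 /u/ → H; 6 /í/ is itself a trigger — this domain ends here.
Targets with no active source: positions 1 10 stay [-high tone].
H positions on the surface: 3 4 5 6 7 8.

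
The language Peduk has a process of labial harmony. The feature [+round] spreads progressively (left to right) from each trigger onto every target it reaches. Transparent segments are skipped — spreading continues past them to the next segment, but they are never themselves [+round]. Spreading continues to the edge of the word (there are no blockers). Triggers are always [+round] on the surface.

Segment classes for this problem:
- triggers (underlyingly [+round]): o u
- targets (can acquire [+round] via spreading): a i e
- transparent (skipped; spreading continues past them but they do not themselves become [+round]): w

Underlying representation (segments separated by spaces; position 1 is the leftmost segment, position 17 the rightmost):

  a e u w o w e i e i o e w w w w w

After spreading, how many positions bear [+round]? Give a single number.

From /u/ at 3 rightward: 4 /w/ transparent; 5 /o/ is itself a trigger — this domain ends here.
From /o/ at 5 rightward: 6 /w/ transparent; 7 /e/ → [+round]; 8 /i/ → [+round]; 9 /e/ → [+round]; 10 /i/ → [+round]; 11 /o/ is itself a trigger — this domain ends here.
From /o/ at 11 rightward: 12 /e/ → [+round]; 13 /w/ transparent; 14 /w/ transparent; 15 /w/ transparent; 16 /w/ transparent; 17 /w/ transparent; word edge.
Targets with no active source: positions 1 2 stay [-round].
[+round] positions on the surface: 3 5 7 8 9 10 11 12.

8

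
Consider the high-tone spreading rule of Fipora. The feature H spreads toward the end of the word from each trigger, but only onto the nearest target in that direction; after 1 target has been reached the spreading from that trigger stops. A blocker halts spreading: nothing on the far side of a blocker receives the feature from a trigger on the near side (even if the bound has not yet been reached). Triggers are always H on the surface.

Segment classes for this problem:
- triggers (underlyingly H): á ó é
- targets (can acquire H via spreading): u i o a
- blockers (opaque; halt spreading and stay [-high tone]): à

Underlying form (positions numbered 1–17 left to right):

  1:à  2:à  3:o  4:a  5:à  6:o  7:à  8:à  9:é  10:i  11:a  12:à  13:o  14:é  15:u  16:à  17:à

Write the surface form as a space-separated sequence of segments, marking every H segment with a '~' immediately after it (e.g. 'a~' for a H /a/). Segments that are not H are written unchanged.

à à o a à o à à é~ i~ a à o é~ u~ à à

From /é/ at 9 rightward: 10 /i/ → H; bound reached.
From /é/ at 14 rightward: 15 /u/ → H; bound reached.
Targets with no active source: positions 3 4 6 11 13 stay [-high tone].
H positions on the surface: 9 10 14 15.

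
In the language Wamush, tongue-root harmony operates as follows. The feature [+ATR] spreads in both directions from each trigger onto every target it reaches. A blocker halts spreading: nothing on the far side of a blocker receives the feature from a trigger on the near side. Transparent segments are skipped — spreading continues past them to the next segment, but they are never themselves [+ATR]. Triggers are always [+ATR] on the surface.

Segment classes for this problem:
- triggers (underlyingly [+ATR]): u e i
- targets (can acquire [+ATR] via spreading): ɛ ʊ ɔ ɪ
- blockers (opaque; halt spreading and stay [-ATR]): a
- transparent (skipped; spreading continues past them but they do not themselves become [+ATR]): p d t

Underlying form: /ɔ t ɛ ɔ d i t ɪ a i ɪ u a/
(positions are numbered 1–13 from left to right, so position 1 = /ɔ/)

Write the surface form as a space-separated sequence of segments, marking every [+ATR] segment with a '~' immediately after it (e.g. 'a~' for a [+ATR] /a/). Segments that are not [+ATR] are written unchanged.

From /i/ at 6 rightward: 7 /t/ transparent; 8 /ɪ/ → [+ATR]; 9 /a/ blocks.
From /i/ at 6 leftward: 5 /d/ transparent; 4 /ɔ/ → [+ATR]; 3 /ɛ/ → [+ATR]; 2 /t/ transparent; 1 /ɔ/ → [+ATR]; word edge.
From /i/ at 10 rightward: 11 /ɪ/ → [+ATR]; 12 /u/ is itself a trigger — this domain ends here.
From /i/ at 10 leftward: 9 /a/ blocks.
From /u/ at 12 rightward: 13 /a/ blocks.
From /u/ at 12 leftward: 11 /ɪ/ → [+ATR]; 10 /i/ is itself a trigger — this domain ends here.
[+ATR] positions on the surface: 1 3 4 6 8 10 11 12.

ɔ~ t ɛ~ ɔ~ d i~ t ɪ~ a i~ ɪ~ u~ a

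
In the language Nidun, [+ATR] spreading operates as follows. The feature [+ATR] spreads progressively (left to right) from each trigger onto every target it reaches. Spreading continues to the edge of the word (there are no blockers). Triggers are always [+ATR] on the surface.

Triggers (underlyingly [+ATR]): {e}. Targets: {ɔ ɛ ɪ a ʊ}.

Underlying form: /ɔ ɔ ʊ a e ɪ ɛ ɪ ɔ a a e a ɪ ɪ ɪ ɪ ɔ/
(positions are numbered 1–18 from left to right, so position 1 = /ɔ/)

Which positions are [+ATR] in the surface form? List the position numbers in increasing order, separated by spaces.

From /e/ at 5 rightward: 6 /ɪ/ → [+ATR]; 7 /ɛ/ → [+ATR]; 8 /ɪ/ → [+ATR]; 9 /ɔ/ → [+ATR]; 10 /a/ → [+ATR]; 11 /a/ → [+ATR]; 12 /e/ is itself a trigger — this domain ends here.
From /e/ at 12 rightward: 13 /a/ → [+ATR]; 14 /ɪ/ → [+ATR]; 15 /ɪ/ → [+ATR]; 16 /ɪ/ → [+ATR]; 17 /ɪ/ → [+ATR]; 18 /ɔ/ → [+ATR]; word edge.
Targets with no active source: positions 1 2 3 4 stay [-ATR].

5 6 7 8 9 10 11 12 13 14 15 16 17 18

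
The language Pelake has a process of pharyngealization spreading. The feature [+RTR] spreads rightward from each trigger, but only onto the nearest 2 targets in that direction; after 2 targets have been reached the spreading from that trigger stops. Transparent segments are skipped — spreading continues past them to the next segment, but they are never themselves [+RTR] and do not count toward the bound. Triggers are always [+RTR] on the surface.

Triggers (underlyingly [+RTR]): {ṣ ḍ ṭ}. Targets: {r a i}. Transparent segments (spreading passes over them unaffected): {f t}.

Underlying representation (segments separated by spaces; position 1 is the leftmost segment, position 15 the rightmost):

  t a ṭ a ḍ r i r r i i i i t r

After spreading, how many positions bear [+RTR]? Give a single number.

From /ṭ/ at 3 rightward: 4 /a/ → [+RTR]; 5 /ḍ/ is itself a trigger — this domain ends here.
From /ḍ/ at 5 rightward: 6 /r/ → [+RTR]; 7 /i/ → [+RTR]; bound reached.
Targets with no active source: positions 2 8 9 10 11 12 13 15 stay [-emphatic].
[+RTR] positions on the surface: 3 4 5 6 7.

5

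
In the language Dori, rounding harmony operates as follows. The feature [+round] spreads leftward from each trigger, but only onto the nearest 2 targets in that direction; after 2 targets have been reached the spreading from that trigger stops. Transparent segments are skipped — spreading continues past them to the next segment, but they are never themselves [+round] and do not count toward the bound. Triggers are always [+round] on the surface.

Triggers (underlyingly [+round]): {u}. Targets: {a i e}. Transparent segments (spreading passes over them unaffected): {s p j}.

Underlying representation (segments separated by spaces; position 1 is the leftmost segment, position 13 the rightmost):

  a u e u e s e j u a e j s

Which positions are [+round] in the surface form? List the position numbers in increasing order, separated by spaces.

1 2 3 4 5 7 9

From /u/ at 2 leftward: 1 /a/ → [+round]; word edge.
From /u/ at 4 leftward: 3 /e/ → [+round]; 2 /u/ is itself a trigger — this domain ends here.
From /u/ at 9 leftward: 8 /j/ transparent; 7 /e/ → [+round]; 6 /s/ transparent; 5 /e/ → [+round]; bound reached.
Targets with no active source: positions 10 11 stay [-round].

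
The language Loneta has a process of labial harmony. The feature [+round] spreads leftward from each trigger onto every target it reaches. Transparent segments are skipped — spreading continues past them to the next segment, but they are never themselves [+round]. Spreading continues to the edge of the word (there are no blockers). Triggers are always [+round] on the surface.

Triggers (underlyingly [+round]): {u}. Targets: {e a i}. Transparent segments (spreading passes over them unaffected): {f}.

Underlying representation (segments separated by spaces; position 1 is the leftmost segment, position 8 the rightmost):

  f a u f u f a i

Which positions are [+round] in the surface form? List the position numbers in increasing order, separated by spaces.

From /u/ at 3 leftward: 2 /a/ → [+round]; 1 /f/ transparent; word edge.
From /u/ at 5 leftward: 4 /f/ transparent; 3 /u/ is itself a trigger — this domain ends here.
Targets with no active source: positions 7 8 stay [-round].

2 3 5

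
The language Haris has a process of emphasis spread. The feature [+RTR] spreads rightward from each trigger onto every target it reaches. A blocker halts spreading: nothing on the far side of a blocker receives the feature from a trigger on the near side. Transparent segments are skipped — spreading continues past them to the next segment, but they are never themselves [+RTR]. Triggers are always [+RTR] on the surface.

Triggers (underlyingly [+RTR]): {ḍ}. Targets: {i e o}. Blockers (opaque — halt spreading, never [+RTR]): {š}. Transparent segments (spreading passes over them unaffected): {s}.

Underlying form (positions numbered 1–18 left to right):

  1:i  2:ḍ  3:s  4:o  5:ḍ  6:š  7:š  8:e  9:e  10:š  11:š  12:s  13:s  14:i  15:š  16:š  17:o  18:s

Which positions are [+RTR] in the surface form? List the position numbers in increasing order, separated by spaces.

From /ḍ/ at 2 rightward: 3 /s/ transparent; 4 /o/ → [+RTR]; 5 /ḍ/ is itself a trigger — this domain ends here.
From /ḍ/ at 5 rightward: 6 /š/ blocks.
Targets with no active source: positions 1 8 9 14 17 stay [-emphatic].

2 4 5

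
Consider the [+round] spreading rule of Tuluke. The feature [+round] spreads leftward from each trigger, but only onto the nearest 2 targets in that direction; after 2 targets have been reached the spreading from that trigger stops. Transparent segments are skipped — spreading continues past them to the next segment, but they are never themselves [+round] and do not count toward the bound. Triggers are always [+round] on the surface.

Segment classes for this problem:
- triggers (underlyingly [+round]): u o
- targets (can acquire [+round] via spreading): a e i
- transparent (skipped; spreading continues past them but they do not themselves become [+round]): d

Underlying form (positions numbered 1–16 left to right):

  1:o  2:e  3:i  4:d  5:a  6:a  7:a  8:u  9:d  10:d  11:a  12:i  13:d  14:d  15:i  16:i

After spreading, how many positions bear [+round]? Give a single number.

From /o/ at 1 leftward: word edge.
From /u/ at 8 leftward: 7 /a/ → [+round]; 6 /a/ → [+round]; bound reached.
Targets with no active source: positions 2 3 5 11 12 15 16 stay [-round].
[+round] positions on the surface: 1 6 7 8.

4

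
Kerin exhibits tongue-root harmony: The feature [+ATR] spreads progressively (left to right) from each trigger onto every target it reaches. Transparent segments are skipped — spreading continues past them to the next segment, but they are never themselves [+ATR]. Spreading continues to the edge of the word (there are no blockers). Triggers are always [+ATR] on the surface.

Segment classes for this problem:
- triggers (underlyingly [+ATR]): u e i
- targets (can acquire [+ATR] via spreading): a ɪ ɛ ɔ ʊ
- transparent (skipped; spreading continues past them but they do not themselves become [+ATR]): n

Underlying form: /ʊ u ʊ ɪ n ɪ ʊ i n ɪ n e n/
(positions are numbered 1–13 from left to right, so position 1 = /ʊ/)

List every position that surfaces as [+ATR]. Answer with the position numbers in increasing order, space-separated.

2 3 4 6 7 8 10 12

From /u/ at 2 rightward: 3 /ʊ/ → [+ATR]; 4 /ɪ/ → [+ATR]; 5 /n/ transparent; 6 /ɪ/ → [+ATR]; 7 /ʊ/ → [+ATR]; 8 /i/ is itself a trigger — this domain ends here.
From /i/ at 8 rightward: 9 /n/ transparent; 10 /ɪ/ → [+ATR]; 11 /n/ transparent; 12 /e/ is itself a trigger — this domain ends here.
From /e/ at 12 rightward: 13 /n/ transparent; word edge.
Target with no active source: position 1 stays [-ATR].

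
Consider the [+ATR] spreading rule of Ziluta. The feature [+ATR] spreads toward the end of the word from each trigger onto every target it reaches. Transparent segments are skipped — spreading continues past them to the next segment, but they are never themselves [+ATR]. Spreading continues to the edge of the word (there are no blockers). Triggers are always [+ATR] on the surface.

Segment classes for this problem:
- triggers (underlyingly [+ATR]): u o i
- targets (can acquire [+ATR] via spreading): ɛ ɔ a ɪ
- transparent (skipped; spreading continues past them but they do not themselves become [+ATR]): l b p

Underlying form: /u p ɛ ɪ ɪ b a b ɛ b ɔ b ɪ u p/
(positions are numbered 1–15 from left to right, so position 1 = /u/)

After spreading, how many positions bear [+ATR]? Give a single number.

From /u/ at 1 rightward: 2 /p/ transparent; 3 /ɛ/ → [+ATR]; 4 /ɪ/ → [+ATR]; 5 /ɪ/ → [+ATR]; 6 /b/ transparent; 7 /a/ → [+ATR]; 8 /b/ transparent; 9 /ɛ/ → [+ATR]; 10 /b/ transparent; 11 /ɔ/ → [+ATR]; 12 /b/ transparent; 13 /ɪ/ → [+ATR]; 14 /u/ is itself a trigger — this domain ends here.
From /u/ at 14 rightward: 15 /p/ transparent; word edge.
[+ATR] positions on the surface: 1 3 4 5 7 9 11 13 14.

9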